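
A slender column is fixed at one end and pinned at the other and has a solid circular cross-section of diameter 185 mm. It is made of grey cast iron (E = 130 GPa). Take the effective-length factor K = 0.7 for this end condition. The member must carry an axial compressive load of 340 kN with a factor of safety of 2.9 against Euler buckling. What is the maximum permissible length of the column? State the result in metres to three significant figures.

I = πd⁴/64 = π×185⁴/64 = 5.750×10^7 mm⁴
I = 5.750×10^-5 m⁴
Required critical load P_cr = n·P = 2.9 × 340 = 986.0 kN = 9.860×10^5 N
From P_cr = π²EI/(K·L)²:  L = (1/K)·√(π²EI/P_cr) = (1/0.7)·√(π²×1.30×10^11×5.750×10^-5/9.860×10^5)
L = 12.4 m

L_max ≈ 12.4 m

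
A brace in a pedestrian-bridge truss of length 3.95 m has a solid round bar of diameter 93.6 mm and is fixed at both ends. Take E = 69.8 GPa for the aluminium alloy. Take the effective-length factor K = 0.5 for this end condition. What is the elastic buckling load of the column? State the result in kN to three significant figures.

I = πd⁴/64 = π×93.6⁴/64 = 3.768×10^6 mm⁴
I = 3.768×10^6 mm⁴ = 3.768×10^-6 m⁴
Effective length L_e = K·L = 0.5 × 3.95 = 1.975 m
P_cr = π²EI / L_e² = π² × 69.8×10⁹ × 3.768×10^-6 / 1.975² = 6.654×10^5 N

P_cr ≈ 665 kN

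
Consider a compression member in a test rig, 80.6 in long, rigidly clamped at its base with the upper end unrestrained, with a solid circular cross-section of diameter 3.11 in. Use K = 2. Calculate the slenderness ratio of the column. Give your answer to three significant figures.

λ ≈ 207

I = πd⁴/64 = π×3.11⁴/64 = 4.592 in⁴
A = 7.596 in²;  r_min = √(I/A) = √(4.592/7.596) = 0.7775 in
L_e = K·L = 2 × 80.6 = 161.2 in
λ = L_e / r_min = 161.20 / 0.7775 = 207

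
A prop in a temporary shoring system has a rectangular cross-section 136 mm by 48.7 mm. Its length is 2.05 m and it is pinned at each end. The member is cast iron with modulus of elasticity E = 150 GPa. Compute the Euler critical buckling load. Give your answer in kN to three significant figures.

Buckling occurs about the weak axis: I_min = h·b³/12 with b = 48.7 mm (the shorter side).
I_min = 136×48.7³/12 = 1.309×10^6 mm⁴
I = 1.309×10^6 mm⁴ = 1.309×10^-6 m⁴
Effective length L_e = K·L = 1 × 2.05 = 2.050 m
P_cr = π²EI / L_e² = π² × 150×10⁹ × 1.309×10^-6 / 2.050² = 4.611×10^5 N

P_cr ≈ 461 kN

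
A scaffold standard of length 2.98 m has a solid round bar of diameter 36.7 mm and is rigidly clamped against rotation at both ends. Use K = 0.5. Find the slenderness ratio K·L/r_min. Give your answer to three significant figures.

For a solid circle r = d/4 = 36.7/4 = 9.175 mm
L_e = K·L = 0.5 × 2.98 m = 1.490 m = 1490.0 mm
λ = L_e / r_min = 1490.0 / 9.175 = 162

λ ≈ 162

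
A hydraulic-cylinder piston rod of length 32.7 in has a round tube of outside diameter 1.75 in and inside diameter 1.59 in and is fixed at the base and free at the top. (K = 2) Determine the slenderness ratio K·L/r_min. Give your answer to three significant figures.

d_o = 1.75 in, d_i = 1.59 in
I = π(d_o⁴ − d_i⁴)/64 = π(1.75⁴ − 1.590⁴)/64 = 0.1467 in⁴
A = 0.4197 in²;  r_min = √(I/A) = √(0.1467/0.4197) = 0.5911 in
L_e = K·L = 2 × 32.7 = 65.40 in
λ = L_e / r_min = 65.400 / 0.5911 = 111

λ ≈ 111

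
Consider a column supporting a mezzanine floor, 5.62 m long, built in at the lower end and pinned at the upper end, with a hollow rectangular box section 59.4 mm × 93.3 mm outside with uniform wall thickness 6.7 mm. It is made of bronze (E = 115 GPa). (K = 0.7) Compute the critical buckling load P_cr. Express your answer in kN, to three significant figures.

Inner dimensions: h_i = 93.3 − 2×6.7 = 79.90 mm, b_i = 59.4 − 2×6.7 = 46.00 mm
Weak-axis I_min = (h_o·b_o³ − h_i·b_i³)/12 with b_o = 59.4, b_i = 46.00 mm (shorter outer/inner sides).
I_min = (93.3×59.4³ − 79.90×46.00³)/12 = 9.814×10^5 mm⁴
I = 9.814×10^5 mm⁴ = 9.814×10^-7 m⁴
Effective length L_e = K·L = 0.7 × 5.62 = 3.934 m
P_cr = π²EI / L_e² = π² × 115×10⁹ × 9.814×10^-7 / 3.934² = 7.198×10^4 N

P_cr ≈ 72.0 kN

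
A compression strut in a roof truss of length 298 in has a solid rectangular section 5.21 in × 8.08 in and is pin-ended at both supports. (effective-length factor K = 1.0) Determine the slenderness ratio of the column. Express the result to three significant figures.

For a rectangle r_min = b/√12 = 5.21/√12 = 1.504 in
L_e = K·L = 1 × 298 = 298.0 in
λ = L_e / r_min = 298.00 / 1.504 = 198

λ ≈ 198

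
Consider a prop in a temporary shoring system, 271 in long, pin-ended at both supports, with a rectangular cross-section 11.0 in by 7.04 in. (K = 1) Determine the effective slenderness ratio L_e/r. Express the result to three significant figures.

λ ≈ 133

For a rectangle r_min = b/√12 = 7.04/√12 = 2.032 in
L_e = K·L = 1 × 271 = 271.0 in
λ = L_e / r_min = 271.00 / 2.032 = 133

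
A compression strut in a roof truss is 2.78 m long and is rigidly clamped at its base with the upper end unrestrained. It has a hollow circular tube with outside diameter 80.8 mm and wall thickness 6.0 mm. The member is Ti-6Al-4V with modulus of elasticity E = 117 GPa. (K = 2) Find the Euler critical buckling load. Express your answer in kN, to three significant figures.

P_cr ≈ 37.1 kN

Inner diameter d_i = 80.8 − 2×6.0 = 68.80 mm
I = π(d_o⁴ − d_i⁴)/64 = π(80.8⁴ − 68.80⁴)/64 = 9.924×10^5 mm⁴
I = 9.924×10^5 mm⁴ = 9.924×10^-7 m⁴
Effective length L_e = K·L = 2 × 2.78 = 5.560 m
P_cr = π²EI / L_e² = π² × 117×10⁹ × 9.924×10^-7 / 5.560² = 3.707×10^4 N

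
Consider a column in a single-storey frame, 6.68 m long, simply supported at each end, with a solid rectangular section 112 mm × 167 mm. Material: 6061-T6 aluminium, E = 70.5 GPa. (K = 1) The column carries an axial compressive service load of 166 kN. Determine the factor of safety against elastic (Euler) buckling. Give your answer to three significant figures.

Buckling occurs about the weak axis: I_min = h·b³/12 with b = 112 mm (the shorter side).
I_min = 167×112³/12 = 1.955×10^7 mm⁴
I = 1.955×10^7 mm⁴ = 1.955×10^-5 m⁴
Effective length L_e = K·L = 1 × 6.68 = 6.680 m
P_cr = π²EI / L_e² = π² × 70.5×10⁹ × 1.955×10^-5 / 6.680² = 3.049×10^5 N
Factor of safety n = P_cr / P = 304.88 / 166 = 1.84

n ≈ 1.84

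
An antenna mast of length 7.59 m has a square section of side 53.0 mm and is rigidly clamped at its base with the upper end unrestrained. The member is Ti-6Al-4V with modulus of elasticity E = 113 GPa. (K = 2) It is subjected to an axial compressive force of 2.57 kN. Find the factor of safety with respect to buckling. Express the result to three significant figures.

n ≈ 1.24

I = a⁴/12 = 53.0⁴/12 = 6.575×10^5 mm⁴
I = 6.575×10^5 mm⁴ = 6.575×10^-7 m⁴
Effective length L_e = K·L = 2 × 7.59 = 15.18 m
P_cr = π²EI / L_e² = π² × 113×10⁹ × 6.575×10^-7 / 15.18² = 3.182×10^3 N
Factor of safety n = P_cr / P = 3.1824 / 2.57 = 1.24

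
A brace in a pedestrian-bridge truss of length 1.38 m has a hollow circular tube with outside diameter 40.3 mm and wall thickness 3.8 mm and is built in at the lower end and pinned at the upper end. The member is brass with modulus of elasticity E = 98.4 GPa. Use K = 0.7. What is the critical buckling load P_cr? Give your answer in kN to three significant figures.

Inner diameter d_i = 40.3 − 2×3.8 = 32.70 mm
I = π(d_o⁴ − d_i⁴)/64 = π(40.3⁴ − 32.70⁴)/64 = 7.335×10^4 mm⁴
I = 7.335×10^4 mm⁴ = 7.335×10^-8 m⁴
Effective length L_e = K·L = 0.7 × 1.38 = 0.9660 m
P_cr = π²EI / L_e² = π² × 98.4×10⁹ × 7.335×10^-8 / 0.9660² = 7.634×10^4 N

P_cr ≈ 76.3 kN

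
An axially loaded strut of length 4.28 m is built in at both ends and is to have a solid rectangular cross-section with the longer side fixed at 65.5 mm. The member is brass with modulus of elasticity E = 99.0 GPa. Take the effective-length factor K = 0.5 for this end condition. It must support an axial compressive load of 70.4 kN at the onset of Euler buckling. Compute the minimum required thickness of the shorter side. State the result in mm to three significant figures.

L_e = K·L = 0.5 × 4.28 = 2.140 m
Required I = P_cr·L_e²/(π²E) = 7.040×10^4 × 2.140² / (π² × 9.90×10^10) = 3.300×10^-7 m⁴
I_req = 3.300×10^5 mm⁴
Rectangle, weak axis: I_min = h·b³/12 with h = 65.5 mm fixed  ⇒  b = (12I/h)^(1/3) = 39.2 mm

b ≈ 39.2 mm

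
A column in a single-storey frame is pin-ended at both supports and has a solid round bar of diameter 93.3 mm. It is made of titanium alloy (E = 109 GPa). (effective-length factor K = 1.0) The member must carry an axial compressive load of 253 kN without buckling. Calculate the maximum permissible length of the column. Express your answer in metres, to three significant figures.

I = πd⁴/64 = π×93.3⁴/64 = 3.720×10^6 mm⁴
I = 3.720×10^-6 m⁴
At the buckling limit P_cr = P = 2.530×10^5 N
From P_cr = π²EI/(K·L)²:  L = (1/K)·√(π²EI/P_cr) = (1/1)·√(π²×1.09×10^11×3.720×10^-6/2.530×10^5)
L = 3.98 m

L_max ≈ 3.98 m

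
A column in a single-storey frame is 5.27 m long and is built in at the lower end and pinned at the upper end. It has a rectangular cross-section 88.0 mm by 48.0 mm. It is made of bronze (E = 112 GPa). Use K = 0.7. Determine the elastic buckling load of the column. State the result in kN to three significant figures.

Buckling occurs about the weak axis: I_min = h·b³/12 with b = 48.0 mm (the shorter side).
I_min = 88.0×48.0³/12 = 8.110×10^5 mm⁴
I = 8.110×10^5 mm⁴ = 8.110×10^-7 m⁴
Effective length L_e = K·L = 0.7 × 5.27 = 3.689 m
P_cr = π²EI / L_e² = π² × 112×10⁹ × 8.110×10^-7 / 3.689² = 6.588×10^4 N

P_cr ≈ 65.9 kN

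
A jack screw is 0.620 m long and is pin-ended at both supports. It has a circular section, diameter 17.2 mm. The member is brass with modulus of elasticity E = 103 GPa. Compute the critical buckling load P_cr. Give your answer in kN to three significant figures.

P_cr ≈ 11.4 kN

I = πd⁴/64 = π×17.2⁴/64 = 4.296×10^3 mm⁴
I = 4.296×10^3 mm⁴ = 4.296×10^-9 m⁴
Effective length L_e = K·L = 1 × 0.620 = 0.6200 m
P_cr = π²EI / L_e² = π² × 103×10⁹ × 4.296×10^-9 / 0.6200² = 1.136×10^4 N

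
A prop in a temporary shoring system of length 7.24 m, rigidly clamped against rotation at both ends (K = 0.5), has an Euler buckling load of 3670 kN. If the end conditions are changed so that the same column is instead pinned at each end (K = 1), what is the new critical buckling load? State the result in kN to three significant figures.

P_cr ≈ 918 kN

P_cr ∝ 1/K², so P_cr,new = P_cr,old × (K_old/K_new)² = 3670 × (0.5/1)²
= 3670 × 0.2500 = 918 kN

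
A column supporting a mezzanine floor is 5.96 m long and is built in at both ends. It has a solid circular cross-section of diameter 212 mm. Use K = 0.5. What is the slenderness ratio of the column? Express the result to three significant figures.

I = πd⁴/64 = π×212⁴/64 = 9.915×10^7 mm⁴
A = 3.530×10^4 mm²;  r_min = √(I/A) = √(9.915×10^7/3.530×10^4) = 53.00 mm
L_e = K·L = 0.5 × 5.96 m = 2.980 m = 2980.0 mm
λ = L_e / r_min = 2980.0 / 53.00 = 56.2

λ ≈ 56.2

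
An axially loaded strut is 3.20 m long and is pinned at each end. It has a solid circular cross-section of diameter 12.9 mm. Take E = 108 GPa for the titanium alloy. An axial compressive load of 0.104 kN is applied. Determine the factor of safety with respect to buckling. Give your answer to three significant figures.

n ≈ 1.36

I = πd⁴/64 = π×12.9⁴/64 = 1.359×10^3 mm⁴
I = 1.359×10^3 mm⁴ = 1.359×10^-9 m⁴
Effective length L_e = K·L = 1 × 3.20 = 3.200 m
P_cr = π²EI / L_e² = π² × 108×10⁹ × 1.359×10^-9 / 3.200² = 141.5 N
Factor of safety n = P_cr / P = 0.14150 / 0.104 = 1.36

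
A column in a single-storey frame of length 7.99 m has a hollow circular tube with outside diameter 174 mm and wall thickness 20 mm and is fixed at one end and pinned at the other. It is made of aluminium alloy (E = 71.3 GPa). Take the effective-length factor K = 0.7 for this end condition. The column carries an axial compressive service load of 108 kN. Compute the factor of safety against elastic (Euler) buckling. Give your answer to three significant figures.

Inner diameter d_i = 174 − 2×20 = 134.0 mm
I = π(d_o⁴ − d_i⁴)/64 = π(174⁴ − 134.0⁴)/64 = 2.917×10^7 mm⁴
I = 2.917×10^7 mm⁴ = 2.917×10^-5 m⁴
Effective length L_e = K·L = 0.7 × 7.99 = 5.593 m
P_cr = π²EI / L_e² = π² × 71.3×10⁹ × 2.917×10^-5 / 5.593² = 6.562×10^5 N
Factor of safety n = P_cr / P = 656.17 / 108 = 6.08

n ≈ 6.08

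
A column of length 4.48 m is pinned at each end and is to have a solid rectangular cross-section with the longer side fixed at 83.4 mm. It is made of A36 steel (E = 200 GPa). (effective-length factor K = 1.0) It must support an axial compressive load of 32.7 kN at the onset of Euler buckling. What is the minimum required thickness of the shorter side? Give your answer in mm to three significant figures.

b ≈ 36.3 mm

L_e = K·L = 1 × 4.48 = 4.480 m
Required I = P_cr·L_e²/(π²E) = 3.270×10^4 × 4.480² / (π² × 2.00×10^11) = 3.325×10^-7 m⁴
I_req = 3.325×10^5 mm⁴
Rectangle, weak axis: I_min = h·b³/12 with h = 83.4 mm fixed  ⇒  b = (12I/h)^(1/3) = 36.3 mm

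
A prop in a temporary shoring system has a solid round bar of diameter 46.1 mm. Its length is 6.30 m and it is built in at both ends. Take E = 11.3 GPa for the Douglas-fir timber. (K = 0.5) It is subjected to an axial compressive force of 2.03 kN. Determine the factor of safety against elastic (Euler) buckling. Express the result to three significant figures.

n ≈ 1.23

I = πd⁴/64 = π×46.1⁴/64 = 2.217×10^5 mm⁴
I = 2.217×10^5 mm⁴ = 2.217×10^-7 m⁴
Effective length L_e = K·L = 0.5 × 6.30 = 3.150 m
P_cr = π²EI / L_e² = π² × 11.3×10⁹ × 2.217×10^-7 / 3.150² = 2.492×10^3 N
Factor of safety n = P_cr / P = 2.4919 / 2.03 = 1.23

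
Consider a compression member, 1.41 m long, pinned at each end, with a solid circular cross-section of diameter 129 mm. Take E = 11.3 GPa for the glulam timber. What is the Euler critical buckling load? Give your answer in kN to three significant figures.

P_cr ≈ 763 kN

I = πd⁴/64 = π×129⁴/64 = 1.359×10^7 mm⁴
I = 1.359×10^7 mm⁴ = 1.359×10^-5 m⁴
Effective length L_e = K·L = 1 × 1.41 = 1.410 m
P_cr = π²EI / L_e² = π² × 11.3×10⁹ × 1.359×10^-5 / 1.410² = 7.626×10^5 N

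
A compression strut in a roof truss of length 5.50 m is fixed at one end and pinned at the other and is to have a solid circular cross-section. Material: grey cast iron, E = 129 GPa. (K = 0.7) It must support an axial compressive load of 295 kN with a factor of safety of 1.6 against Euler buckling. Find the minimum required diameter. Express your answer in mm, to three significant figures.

d ≈ 103 mm

Required P_cr = n·P = 1.6 × 295 = 472.0 kN
L_e = K·L = 0.7 × 5.50 = 3.850 m
Required I = P_cr·L_e²/(π²E) = 4.720×10^5 × 3.850² / (π² × 1.29×10^11) = 5.495×10^-6 m⁴
I_req = 5.495×10^6 mm⁴
Solid circle: I = πd⁴/64  ⇒  d = (64I/π)^(1/4) = (64×5.495×10^6/π)^(1/4) = 103 mm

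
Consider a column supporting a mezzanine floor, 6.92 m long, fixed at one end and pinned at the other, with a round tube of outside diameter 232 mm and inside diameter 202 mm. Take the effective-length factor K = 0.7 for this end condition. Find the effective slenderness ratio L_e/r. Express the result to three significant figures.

λ ≈ 63.0

d_o = 232 mm, d_i = 202 mm
I = π(d_o⁴ − d_i⁴)/64 = π(232⁴ − 202.0⁴)/64 = 6.048×10^7 mm⁴
A = 1.023×10^4 mm²;  r_min = √(I/A) = √(6.048×10^7/1.023×10^4) = 76.90 mm
L_e = K·L = 0.7 × 6.92 m = 4.844 m = 4844.0 mm
λ = L_e / r_min = 4844.0 / 76.90 = 63.0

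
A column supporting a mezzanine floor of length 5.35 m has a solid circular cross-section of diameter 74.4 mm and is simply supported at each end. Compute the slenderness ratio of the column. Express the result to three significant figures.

I = πd⁴/64 = π×74.4⁴/64 = 1.504×10^6 mm⁴
A = 4.347×10^3 mm²;  r_min = √(I/A) = √(1.504×10^6/4.347×10^3) = 18.60 mm
L_e = K·L = 1 × 5.35 m = 5.350 m = 5350.0 mm
λ = L_e / r_min = 5350.0 / 18.60 = 288

λ ≈ 288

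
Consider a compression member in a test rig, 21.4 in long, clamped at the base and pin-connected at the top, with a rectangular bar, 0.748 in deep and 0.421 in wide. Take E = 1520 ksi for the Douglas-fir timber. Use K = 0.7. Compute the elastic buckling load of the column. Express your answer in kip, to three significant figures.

Buckling occurs about the weak axis: I_min = h·b³/12 with b = 0.421 in (the shorter side).
I_min = 0.748×0.421³/12 = 4.651×10^-3 in⁴
Effective length L_e = K·L = 0.7 × 21.4 = 14.98 in
P_cr = π²EI / L_e² = π² × 1520×10³ × 4.651×10^-3 / 14.98² = 310.9 lb

P_cr ≈ 0.311 kip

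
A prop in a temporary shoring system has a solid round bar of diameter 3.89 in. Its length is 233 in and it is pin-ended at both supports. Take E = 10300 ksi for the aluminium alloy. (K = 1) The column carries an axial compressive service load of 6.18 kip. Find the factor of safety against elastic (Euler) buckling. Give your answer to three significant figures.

n ≈ 3.41

I = πd⁴/64 = π×3.89⁴/64 = 11.24 in⁴
Effective length L_e = K·L = 1 × 233 = 233.0 in
P_cr = π²EI / L_e² = π² × 10300×10³ × 11.24 / 233.0² = 2.105×10^4 lb
Factor of safety n = P_cr / P = 21.047 / 6.18 = 3.41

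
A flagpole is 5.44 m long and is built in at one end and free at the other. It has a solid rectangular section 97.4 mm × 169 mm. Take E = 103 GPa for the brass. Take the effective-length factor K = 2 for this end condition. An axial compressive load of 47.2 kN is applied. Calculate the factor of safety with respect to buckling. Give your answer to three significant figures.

Buckling occurs about the weak axis: I_min = h·b³/12 with b = 97.4 mm (the shorter side).
I_min = 169×97.4³/12 = 1.301×10^7 mm⁴
I = 1.301×10^7 mm⁴ = 1.301×10^-5 m⁴
Effective length L_e = K·L = 2 × 5.44 = 10.88 m
P_cr = π²EI / L_e² = π² × 103×10⁹ × 1.301×10^-5 / 10.88² = 1.118×10^5 N
Factor of safety n = P_cr / P = 111.75 / 47.2 = 2.37

n ≈ 2.37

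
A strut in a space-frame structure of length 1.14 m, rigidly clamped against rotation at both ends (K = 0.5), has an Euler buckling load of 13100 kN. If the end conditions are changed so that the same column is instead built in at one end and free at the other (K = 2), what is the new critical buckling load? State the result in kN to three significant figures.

P_cr ≈ 819 kN

P_cr ∝ 1/K², so P_cr,new = P_cr,old × (K_old/K_new)² = 13100 × (0.5/2)²
= 13100 × 0.06250 = 819 kN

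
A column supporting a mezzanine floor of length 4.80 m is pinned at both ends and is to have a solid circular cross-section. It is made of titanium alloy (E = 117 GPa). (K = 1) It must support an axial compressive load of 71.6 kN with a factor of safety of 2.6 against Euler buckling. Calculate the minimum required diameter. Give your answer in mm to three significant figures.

d ≈ 93.3 mm

Required P_cr = n·P = 2.6 × 71.6 = 186.2 kN
L_e = K·L = 1 × 4.80 = 4.800 m
Required I = P_cr·L_e²/(π²E) = 1.862×10^5 × 4.800² / (π² × 1.17×10^11) = 3.714×10^-6 m⁴
I_req = 3.714×10^6 mm⁴
Solid circle: I = πd⁴/64  ⇒  d = (64I/π)^(1/4) = (64×3.714×10^6/π)^(1/4) = 93.3 mm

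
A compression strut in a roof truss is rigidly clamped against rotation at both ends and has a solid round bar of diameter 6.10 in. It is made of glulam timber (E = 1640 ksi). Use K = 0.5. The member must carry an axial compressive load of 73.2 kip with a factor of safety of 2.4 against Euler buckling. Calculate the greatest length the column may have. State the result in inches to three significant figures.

L_max ≈ 158 in

I = πd⁴/64 = π×6.10⁴/64 = 67.97 in⁴
Required critical load P_cr = n·P = 2.4 × 73.2 = 175.7 kip = 1.757×10^5 lb
From P_cr = π²EI/(K·L)²:  L = (1/K)·√(π²EI/P_cr) = (1/0.5)·√(π²×1.64×10^6×67.97/1.757×10^5)
L = 158 in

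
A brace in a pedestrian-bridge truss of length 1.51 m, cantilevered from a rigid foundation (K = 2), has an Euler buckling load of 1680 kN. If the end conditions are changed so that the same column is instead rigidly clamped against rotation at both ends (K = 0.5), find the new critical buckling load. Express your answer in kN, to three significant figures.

P_cr ≈ 26900 kN

P_cr ∝ 1/K², so P_cr,new = P_cr,old × (K_old/K_new)² = 1680 × (2/0.5)²
= 1680 × 16.00 = 26900 kN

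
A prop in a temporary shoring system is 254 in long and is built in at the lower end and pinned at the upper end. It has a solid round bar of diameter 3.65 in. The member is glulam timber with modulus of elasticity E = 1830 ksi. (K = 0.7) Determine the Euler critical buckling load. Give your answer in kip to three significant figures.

I = πd⁴/64 = π×3.65⁴/64 = 8.712 in⁴
Effective length L_e = K·L = 0.7 × 254 = 177.8 in
P_cr = π²EI / L_e² = π² × 1830×10³ × 8.712 / 177.8² = 4.978×10^3 lb

P_cr ≈ 4.98 kip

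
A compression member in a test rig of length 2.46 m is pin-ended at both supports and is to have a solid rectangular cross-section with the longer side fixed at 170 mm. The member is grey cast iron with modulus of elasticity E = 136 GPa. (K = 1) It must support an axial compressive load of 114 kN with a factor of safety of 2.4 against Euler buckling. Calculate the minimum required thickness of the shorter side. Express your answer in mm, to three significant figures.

b ≈ 44.3 mm

Required P_cr = n·P = 2.4 × 114 = 273.6 kN
L_e = K·L = 1 × 2.46 = 2.460 m
Required I = P_cr·L_e²/(π²E) = 2.736×10^5 × 2.460² / (π² × 1.36×10^11) = 1.234×10^-6 m⁴
I_req = 1.234×10^6 mm⁴
Rectangle, weak axis: I_min = h·b³/12 with h = 170 mm fixed  ⇒  b = (12I/h)^(1/3) = 44.3 mm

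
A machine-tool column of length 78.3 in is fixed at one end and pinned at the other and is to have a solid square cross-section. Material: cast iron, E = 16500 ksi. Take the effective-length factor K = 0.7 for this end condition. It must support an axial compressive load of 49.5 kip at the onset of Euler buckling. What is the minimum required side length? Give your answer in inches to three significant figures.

a ≈ 1.82 in

L_e = K·L = 0.7 × 78.3 = 54.81 in
Required I = P_cr·L_e²/(π²E) = 4.950×10^4 × 54.81² / (π² × 1.65×10^7) = 0.9131 in⁴
Solid square: I = a⁴/12  ⇒  a = (12I)^(1/4) = (12×0.9131)^(1/4) = 1.82 in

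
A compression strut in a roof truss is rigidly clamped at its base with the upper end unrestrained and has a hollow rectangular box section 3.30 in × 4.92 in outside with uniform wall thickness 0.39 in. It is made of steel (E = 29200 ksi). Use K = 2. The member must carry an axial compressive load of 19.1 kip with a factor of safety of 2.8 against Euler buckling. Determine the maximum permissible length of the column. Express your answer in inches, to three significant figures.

L_max ≈ 111 in

Inner dimensions: h_i = 4.92 − 2×0.39 = 4.140 in, b_i = 3.30 − 2×0.39 = 2.520 in
Weak-axis I_min = (h_o·b_o³ − h_i·b_i³)/12 with b_o = 3.30, b_i = 2.520 in (shorter outer/inner sides).
I_min = (4.92×3.30³ − 4.140×2.520³)/12 = 9.213 in⁴
Required critical load P_cr = n·P = 2.8 × 19.1 = 53.48 kip = 5.348×10^4 lb
From P_cr = π²EI/(K·L)²:  L = (1/K)·√(π²EI/P_cr) = (1/2)·√(π²×2.92×10^7×9.213/5.348×10^4)
L = 111 in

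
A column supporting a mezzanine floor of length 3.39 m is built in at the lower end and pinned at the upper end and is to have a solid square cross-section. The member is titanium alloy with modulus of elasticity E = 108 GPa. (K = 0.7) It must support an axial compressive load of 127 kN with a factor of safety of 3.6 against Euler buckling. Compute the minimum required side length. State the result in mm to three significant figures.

Required P_cr = n·P = 3.6 × 127 = 457.2 kN
L_e = K·L = 0.7 × 3.39 = 2.373 m
Required I = P_cr·L_e²/(π²E) = 4.572×10^5 × 2.373² / (π² × 1.08×10^11) = 2.415×10^-6 m⁴
I_req = 2.415×10^6 mm⁴
Solid square: I = a⁴/12  ⇒  a = (12I)^(1/4) = (12×2.415×10^6)^(1/4) = 73.4 mm

a ≈ 73.4 mm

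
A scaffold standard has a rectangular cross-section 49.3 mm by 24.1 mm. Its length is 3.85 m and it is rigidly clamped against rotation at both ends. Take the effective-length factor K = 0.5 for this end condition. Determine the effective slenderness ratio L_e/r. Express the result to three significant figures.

λ ≈ 277

For a rectangle r_min = b/√12 = 24.1/√12 = 6.957 mm
L_e = K·L = 0.5 × 3.85 m = 1.925 m = 1925.0 mm
λ = L_e / r_min = 1925.0 / 6.957 = 277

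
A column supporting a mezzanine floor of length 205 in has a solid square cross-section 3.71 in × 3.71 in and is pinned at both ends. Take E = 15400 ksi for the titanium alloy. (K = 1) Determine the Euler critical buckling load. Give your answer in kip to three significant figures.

P_cr ≈ 57.1 kip

I = a⁴/12 = 3.71⁴/12 = 15.79 in⁴
Effective length L_e = K·L = 1 × 205 = 205.0 in
P_cr = π²EI / L_e² = π² × 15400×10³ × 15.79 / 205.0² = 5.710×10^4 lb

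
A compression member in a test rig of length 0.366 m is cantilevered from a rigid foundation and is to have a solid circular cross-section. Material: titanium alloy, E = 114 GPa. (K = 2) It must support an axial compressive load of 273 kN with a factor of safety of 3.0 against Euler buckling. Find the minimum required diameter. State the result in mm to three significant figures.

d ≈ 53.1 mm

Required P_cr = n·P = 3.0 × 273 = 819.0 kN
L_e = K·L = 2 × 0.366 = 0.7320 m
Required I = P_cr·L_e²/(π²E) = 8.190×10^5 × 0.7320² / (π² × 1.14×10^11) = 3.900×10^-7 m⁴
I_req = 3.900×10^5 mm⁴
Solid circle: I = πd⁴/64  ⇒  d = (64I/π)^(1/4) = (64×3.900×10^5/π)^(1/4) = 53.1 mm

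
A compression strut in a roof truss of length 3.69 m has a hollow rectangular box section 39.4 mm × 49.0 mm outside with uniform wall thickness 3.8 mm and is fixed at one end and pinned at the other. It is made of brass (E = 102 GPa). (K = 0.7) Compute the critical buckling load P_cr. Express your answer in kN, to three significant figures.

P_cr ≈ 20.9 kN

Inner dimensions: h_i = 49.0 − 2×3.8 = 41.40 mm, b_i = 39.4 − 2×3.8 = 31.80 mm
Weak-axis I_min = (h_o·b_o³ − h_i·b_i³)/12 with b_o = 39.4, b_i = 31.80 mm (shorter outer/inner sides).
I_min = (49.0×39.4³ − 41.40×31.80³)/12 = 1.388×10^5 mm⁴
I = 1.388×10^5 mm⁴ = 1.388×10^-7 m⁴
Effective length L_e = K·L = 0.7 × 3.69 = 2.583 m
P_cr = π²EI / L_e² = π² × 102×10⁹ × 1.388×10^-7 / 2.583² = 2.094×10^4 N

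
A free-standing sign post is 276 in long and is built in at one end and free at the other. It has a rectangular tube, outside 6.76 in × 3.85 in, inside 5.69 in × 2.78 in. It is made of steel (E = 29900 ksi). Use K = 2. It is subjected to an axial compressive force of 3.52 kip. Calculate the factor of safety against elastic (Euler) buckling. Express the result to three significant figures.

n ≈ 6.04

Weak-axis I_min = (h_o·b_o³ − h_i·b_i³)/12 with b_o = 3.85, b_i = 2.780 in (shorter outer/inner sides).
I_min = (6.76×3.85³ − 5.690×2.780³)/12 = 21.96 in⁴
Effective length L_e = K·L = 2 × 276 = 552.0 in
P_cr = π²EI / L_e² = π² × 29900×10³ × 21.96 / 552.0² = 2.127×10^4 lb
Factor of safety n = P_cr / P = 21.268 / 3.52 = 6.04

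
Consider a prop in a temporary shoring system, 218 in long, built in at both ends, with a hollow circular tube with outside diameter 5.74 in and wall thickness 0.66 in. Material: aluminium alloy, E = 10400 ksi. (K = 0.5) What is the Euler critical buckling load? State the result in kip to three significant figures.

P_cr ≈ 299 kip

Inner diameter d_i = 5.74 − 2×0.66 = 4.420 in
I = π(d_o⁴ − d_i⁴)/64 = π(5.74⁴ − 4.420⁴)/64 = 34.55 in⁴
Effective length L_e = K·L = 0.5 × 218 = 109.0 in
P_cr = π²EI / L_e² = π² × 10400×10³ × 34.55 / 109.0² = 2.985×10^5 lb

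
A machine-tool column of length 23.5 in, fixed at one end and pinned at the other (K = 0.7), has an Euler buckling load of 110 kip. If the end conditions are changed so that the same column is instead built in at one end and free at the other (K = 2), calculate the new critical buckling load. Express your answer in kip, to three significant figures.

P_cr ≈ 13.5 kip

P_cr ∝ 1/K², so P_cr,new = P_cr,old × (K_old/K_new)² = 110 × (0.7/2)²
= 110 × 0.1225 = 13.5 kip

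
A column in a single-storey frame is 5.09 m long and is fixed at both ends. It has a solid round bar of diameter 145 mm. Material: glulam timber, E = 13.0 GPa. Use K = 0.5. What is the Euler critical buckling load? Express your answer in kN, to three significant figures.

I = πd⁴/64 = π×145⁴/64 = 2.170×10^7 mm⁴
I = 2.170×10^7 mm⁴ = 2.170×10^-5 m⁴
Effective length L_e = K·L = 0.5 × 5.09 = 2.545 m
P_cr = π²EI / L_e² = π² × 13.0×10⁹ × 2.170×10^-5 / 2.545² = 4.298×10^5 N

P_cr ≈ 430 kN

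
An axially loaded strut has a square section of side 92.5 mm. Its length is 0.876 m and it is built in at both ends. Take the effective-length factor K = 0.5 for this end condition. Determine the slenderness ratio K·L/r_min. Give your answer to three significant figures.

λ ≈ 16.4

For a square r = a/√12 = 92.5/√12 = 26.70 mm
L_e = K·L = 0.5 × 0.876 m = 0.4380 m = 438.00 mm
λ = L_e / r_min = 438.00 / 26.70 = 16.4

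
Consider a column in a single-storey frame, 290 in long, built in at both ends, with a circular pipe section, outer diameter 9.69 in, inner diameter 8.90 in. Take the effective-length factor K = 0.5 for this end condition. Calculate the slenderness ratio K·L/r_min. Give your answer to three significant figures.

λ ≈ 44.1

d_o = 9.69 in, d_i = 8.90 in
I = π(d_o⁴ − d_i⁴)/64 = π(9.69⁴ − 8.900⁴)/64 = 124.8 in⁴
A = 11.53 in²;  r_min = √(I/A) = √(124.8/11.53) = 3.289 in
L_e = K·L = 0.5 × 290 = 145.0 in
λ = L_e / r_min = 145.00 / 3.289 = 44.1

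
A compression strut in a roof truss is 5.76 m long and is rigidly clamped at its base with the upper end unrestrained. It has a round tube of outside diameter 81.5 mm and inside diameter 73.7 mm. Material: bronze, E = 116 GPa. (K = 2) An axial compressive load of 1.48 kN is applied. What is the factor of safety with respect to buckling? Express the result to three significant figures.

n ≈ 4.18

d_o = 81.5 mm, d_i = 73.7 mm
I = π(d_o⁴ − d_i⁴)/64 = π(81.5⁴ − 73.70⁴)/64 = 7.175×10^5 mm⁴
I = 7.175×10^5 mm⁴ = 7.175×10^-7 m⁴
Effective length L_e = K·L = 2 × 5.76 = 11.52 m
P_cr = π²EI / L_e² = π² × 116×10⁹ × 7.175×10^-7 / 11.52² = 6.190×10^3 N
Factor of safety n = P_cr / P = 6.1895 / 1.48 = 4.18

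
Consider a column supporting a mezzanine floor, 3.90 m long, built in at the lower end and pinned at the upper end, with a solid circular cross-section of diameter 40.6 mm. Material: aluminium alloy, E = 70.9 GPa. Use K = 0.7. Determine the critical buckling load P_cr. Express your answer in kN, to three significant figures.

I = πd⁴/64 = π×40.6⁴/64 = 1.334×10^5 mm⁴
I = 1.334×10^5 mm⁴ = 1.334×10^-7 m⁴
Effective length L_e = K·L = 0.7 × 3.90 = 2.730 m
P_cr = π²EI / L_e² = π² × 70.9×10⁹ × 1.334×10^-7 / 2.730² = 1.252×10^4 N

P_cr ≈ 12.5 kN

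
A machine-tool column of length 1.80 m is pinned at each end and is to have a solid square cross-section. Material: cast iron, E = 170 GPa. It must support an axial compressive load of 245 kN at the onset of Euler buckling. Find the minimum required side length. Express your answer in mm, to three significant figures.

a ≈ 48.8 mm

L_e = K·L = 1 × 1.80 = 1.800 m
Required I = P_cr·L_e²/(π²E) = 2.450×10^5 × 1.800² / (π² × 1.70×10^11) = 4.731×10^-7 m⁴
I_req = 4.731×10^5 mm⁴
Solid square: I = a⁴/12  ⇒  a = (12I)^(1/4) = (12×4.731×10^5)^(1/4) = 48.8 mm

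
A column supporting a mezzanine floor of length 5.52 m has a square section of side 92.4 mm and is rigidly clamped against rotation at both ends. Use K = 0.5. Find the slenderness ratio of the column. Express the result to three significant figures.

I = a⁴/12 = 92.4⁴/12 = 6.074×10^6 mm⁴
A = 8.538×10^3 mm²;  r_min = √(I/A) = √(6.074×10^6/8.538×10^3) = 26.67 mm
L_e = K·L = 0.5 × 5.52 m = 2.760 m = 2760.0 mm
λ = L_e / r_min = 2760.0 / 26.67 = 103

λ ≈ 103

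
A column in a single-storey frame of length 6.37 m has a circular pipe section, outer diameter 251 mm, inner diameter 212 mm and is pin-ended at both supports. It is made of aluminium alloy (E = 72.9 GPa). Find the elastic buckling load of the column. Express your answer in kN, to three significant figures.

P_cr ≈ 1700 kN

d_o = 251 mm, d_i = 212 mm
I = π(d_o⁴ − d_i⁴)/64 = π(251⁴ − 212.0⁴)/64 = 9.568×10^7 mm⁴
I = 9.568×10^7 mm⁴ = 9.568×10^-5 m⁴
Effective length L_e = K·L = 1 × 6.37 = 6.370 m
P_cr = π²EI / L_e² = π² × 72.9×10⁹ × 9.568×10^-5 / 6.370² = 1.697×10^6 N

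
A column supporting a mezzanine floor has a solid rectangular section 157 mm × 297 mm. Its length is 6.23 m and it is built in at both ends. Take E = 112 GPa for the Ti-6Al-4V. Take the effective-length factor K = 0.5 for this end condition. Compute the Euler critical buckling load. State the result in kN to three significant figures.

P_cr ≈ 10900 kN

Buckling occurs about the weak axis: I_min = h·b³/12 with b = 157 mm (the shorter side).
I_min = 297×157³/12 = 9.578×10^7 mm⁴
I = 9.578×10^7 mm⁴ = 9.578×10^-5 m⁴
Effective length L_e = K·L = 0.5 × 6.23 = 3.115 m
P_cr = π²EI / L_e² = π² × 112×10⁹ × 9.578×10^-5 / 3.115² = 1.091×10^7 N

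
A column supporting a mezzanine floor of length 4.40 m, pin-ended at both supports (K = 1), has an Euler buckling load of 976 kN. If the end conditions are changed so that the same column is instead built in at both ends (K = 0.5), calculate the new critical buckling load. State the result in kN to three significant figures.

P_cr ∝ 1/K², so P_cr,new = P_cr,old × (K_old/K_new)² = 976 × (1/0.5)²
= 976 × 4.000 = 3900 kN

P_cr ≈ 3900 kN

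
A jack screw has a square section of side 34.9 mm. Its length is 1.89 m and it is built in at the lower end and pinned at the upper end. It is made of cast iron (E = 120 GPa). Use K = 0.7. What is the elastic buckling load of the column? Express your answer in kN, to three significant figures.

P_cr ≈ 83.7 kN

I = a⁴/12 = 34.9⁴/12 = 1.236×10^5 mm⁴
I = 1.236×10^5 mm⁴ = 1.236×10^-7 m⁴
Effective length L_e = K·L = 0.7 × 1.89 = 1.323 m
P_cr = π²EI / L_e² = π² × 120×10⁹ × 1.236×10^-7 / 1.323² = 8.365×10^4 N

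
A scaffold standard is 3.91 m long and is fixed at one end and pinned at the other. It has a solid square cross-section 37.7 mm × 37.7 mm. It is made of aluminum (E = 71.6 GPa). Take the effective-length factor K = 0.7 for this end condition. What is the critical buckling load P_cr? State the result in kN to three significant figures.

I = a⁴/12 = 37.7⁴/12 = 1.683×10^5 mm⁴
I = 1.683×10^5 mm⁴ = 1.683×10^-7 m⁴
Effective length L_e = K·L = 0.7 × 3.91 = 2.737 m
P_cr = π²EI / L_e² = π² × 71.6×10⁹ × 1.683×10^-7 / 2.737² = 1.588×10^4 N

P_cr ≈ 15.9 kN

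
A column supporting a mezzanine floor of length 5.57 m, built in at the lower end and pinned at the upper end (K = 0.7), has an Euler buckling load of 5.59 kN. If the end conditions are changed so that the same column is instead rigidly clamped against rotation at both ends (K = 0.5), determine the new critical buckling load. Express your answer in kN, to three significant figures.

P_cr ≈ 11.0 kN

P_cr ∝ 1/K², so P_cr,new = P_cr,old × (K_old/K_new)² = 5.59 × (0.7/0.5)²
= 5.59 × 1.960 = 11.0 kN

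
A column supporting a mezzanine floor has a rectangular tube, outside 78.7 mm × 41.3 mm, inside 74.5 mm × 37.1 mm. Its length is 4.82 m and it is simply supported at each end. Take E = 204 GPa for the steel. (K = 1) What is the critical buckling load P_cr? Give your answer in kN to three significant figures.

P_cr ≈ 12.6 kN

Weak-axis I_min = (h_o·b_o³ − h_i·b_i³)/12 with b_o = 41.3, b_i = 37.10 mm (shorter outer/inner sides).
I_min = (78.7×41.3³ − 74.50×37.10³)/12 = 1.450×10^5 mm⁴
I = 1.450×10^5 mm⁴ = 1.450×10^-7 m⁴
Effective length L_e = K·L = 1 × 4.82 = 4.820 m
P_cr = π²EI / L_e² = π² × 204×10⁹ × 1.450×10^-7 / 4.820² = 1.256×10^4 N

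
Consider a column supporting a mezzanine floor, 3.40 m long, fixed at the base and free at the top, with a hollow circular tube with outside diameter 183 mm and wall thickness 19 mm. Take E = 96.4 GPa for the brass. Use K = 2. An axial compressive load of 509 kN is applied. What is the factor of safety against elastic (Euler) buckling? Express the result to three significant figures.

Inner diameter d_i = 183 − 2×19 = 145.0 mm
I = π(d_o⁴ − d_i⁴)/64 = π(183⁴ − 145.0⁴)/64 = 3.335×10^7 mm⁴
I = 3.335×10^7 mm⁴ = 3.335×10^-5 m⁴
Effective length L_e = K·L = 2 × 3.40 = 6.800 m
P_cr = π²EI / L_e² = π² × 96.4×10⁹ × 3.335×10^-5 / 6.800² = 6.863×10^5 N
Factor of safety n = P_cr / P = 686.27 / 509 = 1.35

n ≈ 1.35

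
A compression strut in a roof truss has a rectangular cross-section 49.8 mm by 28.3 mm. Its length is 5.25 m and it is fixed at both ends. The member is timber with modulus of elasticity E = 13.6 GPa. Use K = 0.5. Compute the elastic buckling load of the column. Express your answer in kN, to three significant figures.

Buckling occurs about the weak axis: I_min = h·b³/12 with b = 28.3 mm (the shorter side).
I_min = 49.8×28.3³/12 = 9.406×10^4 mm⁴
I = 9.406×10^4 mm⁴ = 9.406×10^-8 m⁴
Effective length L_e = K·L = 0.5 × 5.25 = 2.625 m
P_cr = π²EI / L_e² = π² × 13.6×10⁹ × 9.406×10^-8 / 2.625² = 1.832×10^3 N

P_cr ≈ 1.83 kN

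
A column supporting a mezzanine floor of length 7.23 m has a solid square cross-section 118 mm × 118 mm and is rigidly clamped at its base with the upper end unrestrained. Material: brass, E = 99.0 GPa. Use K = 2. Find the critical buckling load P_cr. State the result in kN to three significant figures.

I = a⁴/12 = 118⁴/12 = 1.616×10^7 mm⁴
I = 1.616×10^7 mm⁴ = 1.616×10^-5 m⁴
Effective length L_e = K·L = 2 × 7.23 = 14.46 m
P_cr = π²EI / L_e² = π² × 99.0×10⁹ × 1.616×10^-5 / 14.46² = 7.550×10^4 N

P_cr ≈ 75.5 kN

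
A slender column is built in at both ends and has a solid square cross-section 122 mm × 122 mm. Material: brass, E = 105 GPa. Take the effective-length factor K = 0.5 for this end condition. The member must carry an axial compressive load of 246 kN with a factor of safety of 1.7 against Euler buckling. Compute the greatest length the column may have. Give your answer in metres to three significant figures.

L_max ≈ 13.5 m

I = a⁴/12 = 122⁴/12 = 1.846×10^7 mm⁴
I = 1.846×10^-5 m⁴
Required critical load P_cr = n·P = 1.7 × 246 = 418.2 kN = 4.182×10^5 N
From P_cr = π²EI/(K·L)²:  L = (1/K)·√(π²EI/P_cr) = (1/0.5)·√(π²×1.05×10^11×1.846×10^-5/4.182×10^5)
L = 13.5 m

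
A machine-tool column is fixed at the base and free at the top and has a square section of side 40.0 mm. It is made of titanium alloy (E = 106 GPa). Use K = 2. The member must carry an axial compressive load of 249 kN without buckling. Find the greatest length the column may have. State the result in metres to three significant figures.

L_max ≈ 0.473 m

I = a⁴/12 = 40.0⁴/12 = 2.133×10^5 mm⁴
I = 2.133×10^-7 m⁴
At the buckling limit P_cr = P = 2.490×10^5 N
From P_cr = π²EI/(K·L)²:  L = (1/K)·√(π²EI/P_cr) = (1/2)·√(π²×1.06×10^11×2.133×10^-7/2.490×10^5)
L = 0.473 m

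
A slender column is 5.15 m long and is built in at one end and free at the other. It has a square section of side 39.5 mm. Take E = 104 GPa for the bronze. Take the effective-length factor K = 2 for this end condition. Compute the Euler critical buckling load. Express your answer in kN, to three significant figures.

P_cr ≈ 1.96 kN

I = a⁴/12 = 39.5⁴/12 = 2.029×10^5 mm⁴
I = 2.029×10^5 mm⁴ = 2.029×10^-7 m⁴
Effective length L_e = K·L = 2 × 5.15 = 10.30 m
P_cr = π²EI / L_e² = π² × 104×10⁹ × 2.029×10^-7 / 10.30² = 1.963×10^3 N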